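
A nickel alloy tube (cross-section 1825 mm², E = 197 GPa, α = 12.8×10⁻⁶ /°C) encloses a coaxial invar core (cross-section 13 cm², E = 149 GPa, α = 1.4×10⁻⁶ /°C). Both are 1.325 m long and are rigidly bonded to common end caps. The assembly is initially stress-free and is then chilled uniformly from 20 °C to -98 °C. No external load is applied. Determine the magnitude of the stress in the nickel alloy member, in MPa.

Both members must finish at the same length. With the larger α, the nickel alloy tends to over-contract; the plates restrain it, putting the nickel alloy in tension and the invar in compression. With no external load the two internal forces are equal and opposite, magnitude P.
Compatibility of the two members (thermal + elastic change equal): (α₁ − α₂)ΔT = P·[1/(A₁E₁) + 1/(A₂E₂)].
|α₁ − α₂|·ΔT = 11.4×10⁻⁶ × 118 = 0.001345.
1/(A₁E₁) + 1/(A₂E₂) = 1/(1825×197×10³) + 1/(1300×149×10³) = 7.944×10⁻⁹ N⁻¹.
P = 0.001345 / 7.944×10⁻⁹ = 169300 N = 169.3 kN.
σ_{nickel alloy} = P/A₁ = 169300/1825 = 92.79 MPa, tensile.

σ ≈ 92.8 MPa (tensile)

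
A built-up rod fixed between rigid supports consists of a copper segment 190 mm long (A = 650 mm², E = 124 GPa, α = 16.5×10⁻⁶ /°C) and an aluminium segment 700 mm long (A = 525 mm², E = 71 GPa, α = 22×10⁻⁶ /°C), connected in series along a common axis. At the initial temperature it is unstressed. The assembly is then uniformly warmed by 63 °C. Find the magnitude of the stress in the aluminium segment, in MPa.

σ ≈ 105 MPa (compressive)

If the supports were absent, the total length change would be Σ αᵢΔT Lᵢ = 16.5×10⁻⁶×63×190 + 22×10⁻⁶×63×700 = 1.168 mm.
Since the ends are fixed, an axial force P builds up, equal in every segment, with P · Σ Lᵢ/(AᵢEᵢ) = δ_free.
The series flexibility is Σ Lᵢ/(AᵢEᵢ) = 190/(650×124×10³) + 700/(525×71×10³) = 2.114×10⁻⁵ mm/N.
P = 1.168 / 2.114×10⁻⁵ = 55250 N = 55.25 kN, compressive.
σ_{aluminium} = P / A = 55250 / 525 = 105.2 MPa.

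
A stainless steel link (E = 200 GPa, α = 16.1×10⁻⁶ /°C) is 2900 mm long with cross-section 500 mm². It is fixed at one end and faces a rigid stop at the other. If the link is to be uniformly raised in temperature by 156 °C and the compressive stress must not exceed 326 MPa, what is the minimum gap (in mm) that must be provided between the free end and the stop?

g ≈ 2.56 mm

Free expansion if unrestrained: δ_free = αΔT L = 16.1×10⁻⁶ × 156 × 2900 = 7.284 mm.
At the allowable stress the elastic shortening the wall may impose is σL/E = 326 × 2900 / (200×10³) = 4.727 mm.
The gap must absorb the remainder: g_min = 7.284 − 4.727 = 2.557 mm.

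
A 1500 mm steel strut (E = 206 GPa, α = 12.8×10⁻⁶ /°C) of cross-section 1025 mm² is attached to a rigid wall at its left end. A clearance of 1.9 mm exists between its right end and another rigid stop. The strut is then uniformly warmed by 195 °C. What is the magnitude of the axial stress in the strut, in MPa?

Free thermal elongation = αΔT L = 12.8×10⁻⁶ × 195 × 1500 = 3.744 mm.
This exceeds the 1.9 mm gap, so the wall pushes back. The portion of expansion that must be recovered elastically is δ_free − gap = 3.744 − 1.9 = 1.844 mm.
That suppressed elongation corresponds to σ = E·Δ/L = 206×10³ × 1.844/1500 = 253.2 MPa.

σ ≈ 253 MPa (compressive)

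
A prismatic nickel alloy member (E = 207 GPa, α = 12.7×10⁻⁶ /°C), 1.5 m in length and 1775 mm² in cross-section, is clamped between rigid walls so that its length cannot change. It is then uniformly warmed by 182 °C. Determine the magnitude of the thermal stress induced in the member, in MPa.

σ ≈ 478 MPa (compressive)

Because both ends are immovable the net strain is zero, and the suppressed thermal strain is αΔT = 12.7×10⁻⁶ × 182 = 2311.4×10⁻⁶.
The stress required to suppress this strain is σ = Eε = 207×10³ × 2311.4×10⁻⁶ = 478.5 MPa, compressive since the member is trying to expand.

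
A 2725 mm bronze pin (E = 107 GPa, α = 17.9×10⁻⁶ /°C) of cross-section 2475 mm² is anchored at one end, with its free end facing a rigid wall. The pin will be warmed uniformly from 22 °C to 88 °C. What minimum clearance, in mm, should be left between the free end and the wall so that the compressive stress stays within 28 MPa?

g ≈ 2.51 mm

Free expansion if unrestrained: δ_free = αΔT L = 17.9×10⁻⁶ × 66 × 2725 = 3.219 mm.
At the allowable stress the elastic shortening the wall may impose is σL/E = 28 × 2725 / (107×10³) = 0.7131 mm.
The gap must absorb the remainder: g_min = 3.219 − 0.7131 = 2.506 mm.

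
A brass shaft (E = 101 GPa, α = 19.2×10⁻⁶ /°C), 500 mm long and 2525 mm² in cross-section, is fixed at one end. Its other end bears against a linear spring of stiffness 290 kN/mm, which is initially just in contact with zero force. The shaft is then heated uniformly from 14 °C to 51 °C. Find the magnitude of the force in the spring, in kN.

Free thermal expansion: δ_free = αΔT L = 19.2×10⁻⁶ × 37 × 500 = 0.3552 mm.
With a force P in the spring, the elastic change of the shaft is PL/(AE) and that of the spring is P/k; compatibility requires their sum to equal δ_free.
P [ L/(AE) + 1/k ] = δ_free → P [ 500/(2525×101×10³) + 1/(290×10³) ] = 0.3552.
P = 0.3552 / 5.409×10⁻⁶ = 65670 N.

P ≈ 65.7 kN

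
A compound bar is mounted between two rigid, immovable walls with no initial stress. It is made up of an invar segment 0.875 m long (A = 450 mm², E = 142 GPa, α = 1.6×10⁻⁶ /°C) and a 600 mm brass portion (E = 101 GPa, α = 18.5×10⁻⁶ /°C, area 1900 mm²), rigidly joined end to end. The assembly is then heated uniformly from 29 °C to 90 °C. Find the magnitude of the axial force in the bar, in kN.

With the walls removed the bar would change length by δ_free = Σ αᵢΔT Lᵢ = 1.6×10⁻⁶×61×875 + 18.5×10⁻⁶×61×600 = 0.7625 mm.
The rigid supports impose zero overall length change; the single axial force P common to all segments must satisfy P Σ Lᵢ/(AᵢEᵢ) = δ_free.
Σ Lᵢ/(AᵢEᵢ) = 875/(450×142×10³) + 600/(1900×101×10³) = 1.682×10⁻⁵ mm/N.
Hence P = δ_free / Σ(L/AE) = 0.7625/1.682×10⁻⁵ = 45.33 kN (compressive).

P ≈ 45.3 kN (compressive)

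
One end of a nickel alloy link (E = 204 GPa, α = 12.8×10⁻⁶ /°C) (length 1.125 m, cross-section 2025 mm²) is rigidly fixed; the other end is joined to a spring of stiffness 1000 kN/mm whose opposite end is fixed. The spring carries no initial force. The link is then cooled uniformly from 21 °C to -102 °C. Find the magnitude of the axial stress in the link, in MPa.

σ ≈ 235 MPa (tensile)

If the spring were absent the link would shorten by αΔT L = 12.8×10⁻⁶ × 123 × 1125 = 1.771 mm.
With a force P in the spring, the elastic change of the link is PL/(AE) and that of the spring is P/k; compatibility requires their sum to equal δ_free.
So P = δ_free / [L/(AE) + 1/k] = 1.771 / [ 1125/(2025×204×10³) + 1/(1000×10³) ].
P = 1.771 / 3.723×10⁻⁶ = 475700 N.
σ = P/A = 475700/2025 = 234.9 MPa.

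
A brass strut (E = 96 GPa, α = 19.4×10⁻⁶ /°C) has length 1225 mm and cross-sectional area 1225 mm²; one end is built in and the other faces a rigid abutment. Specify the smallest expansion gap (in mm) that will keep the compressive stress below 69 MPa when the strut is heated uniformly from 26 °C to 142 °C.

With no wall the strut would lengthen by αΔT L = 19.4×10⁻⁶ × 116 × 1225 = 2.757 mm.
A stress of 69 MPa corresponds to the wall pushing the strut back by σL/E = 69×1225/(96×10³) = 0.8805 mm.
The gap must absorb the remainder: g_min = 2.757 − 0.8805 = 1.876 mm.

g ≈ 1.88 mm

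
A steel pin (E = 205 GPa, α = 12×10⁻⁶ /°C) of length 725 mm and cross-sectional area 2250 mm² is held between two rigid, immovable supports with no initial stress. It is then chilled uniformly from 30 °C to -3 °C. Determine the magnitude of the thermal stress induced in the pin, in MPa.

Because both ends are immovable the net strain is zero, and the suppressed thermal strain is αΔT = 12×10⁻⁶ × 33 = 396×10⁻⁶.
The stress required to suppress this strain is σ = Eε = 205×10³ × 396×10⁻⁶ = 81.18 MPa, tensile since the pin is trying to contract.

σ ≈ 81.2 MPa (tensile)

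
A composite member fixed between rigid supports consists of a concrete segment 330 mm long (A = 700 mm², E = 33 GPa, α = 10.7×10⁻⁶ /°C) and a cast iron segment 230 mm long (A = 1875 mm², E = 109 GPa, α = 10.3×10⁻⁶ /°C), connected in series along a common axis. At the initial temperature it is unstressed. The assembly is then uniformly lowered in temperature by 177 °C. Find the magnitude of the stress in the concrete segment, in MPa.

σ ≈ 96.8 MPa (tensile)

With the walls removed the bar would change length by δ_free = Σ αᵢΔT Lᵢ = 10.7×10⁻⁶×177×330 + 10.3×10⁻⁶×177×230 = 1.044 mm.
The walls prevent any net length change, so an axial force P (same in every segment) develops. Compatibility: P · Σ Lᵢ/(AᵢEᵢ) = δ_free.
The series flexibility is Σ Lᵢ/(AᵢEᵢ) = 330/(700×33×10³) + 230/(1875×109×10³) = 1.541×10⁻⁵ mm/N.
So P = 1.044 / 1.541×10⁻⁵ = 67.76 kN, tensile.
σ_{concrete} = P / A = 67760 / 700 = 96.8 MPa.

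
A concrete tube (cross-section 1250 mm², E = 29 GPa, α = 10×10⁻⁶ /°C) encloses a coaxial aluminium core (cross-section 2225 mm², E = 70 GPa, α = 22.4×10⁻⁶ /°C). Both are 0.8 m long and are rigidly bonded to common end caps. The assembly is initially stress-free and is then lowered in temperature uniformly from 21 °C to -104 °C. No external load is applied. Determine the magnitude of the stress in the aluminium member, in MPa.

σ ≈ 20.5 MPa (tensile)

Both members must finish at the same length. With the larger α, the aluminium tends to over-contract; the plates restrain it, putting the aluminium in tension and the concrete in compression. With no external load the two internal forces are equal and opposite, magnitude P.
Setting the final lengths equal and cancelling L: (α₁ − α₂)ΔT = P/(A₁E₁) + P/(A₂E₂).
|α₁ − α₂|·ΔT = 12.4×10⁻⁶ × 125 = 0.00155.
1/(A₁E₁) + 1/(A₂E₂) = 1/(1250×29×10³) + 1/(2225×70×10³) = 3.401×10⁻⁸ N⁻¹.
So P = 0.00155 / 3.401×10⁻⁸ = 45.58 kN.
σ_{aluminium} = P/A₂ = 45580/2225 = 20.49 MPa, tensile.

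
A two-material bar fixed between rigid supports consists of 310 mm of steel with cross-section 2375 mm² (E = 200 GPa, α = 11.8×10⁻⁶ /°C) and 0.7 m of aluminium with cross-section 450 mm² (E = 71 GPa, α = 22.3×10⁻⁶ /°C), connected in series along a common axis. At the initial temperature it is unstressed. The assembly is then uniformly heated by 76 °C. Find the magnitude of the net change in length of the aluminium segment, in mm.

|ΔL| ≈ 0.236 mm

With the walls removed the bar would change length by δ_free = Σ αᵢΔT Lᵢ = 11.8×10⁻⁶×76×310 + 22.3×10⁻⁶×76×700 = 1.464 mm.
The rigid supports impose zero overall length change; the single axial force P common to all segments must satisfy P Σ Lᵢ/(AᵢEᵢ) = δ_free.
The series flexibility is Σ Lᵢ/(AᵢEᵢ) = 310/(2375×200×10³) + 700/(450×71×10³) = 2.256×10⁻⁵ mm/N.
Hence P = δ_free / Σ(L/AE) = 1.464/2.256×10⁻⁵ = 64.9 kN (compressive).
For the aluminium segment, free thermal change = 22.3×10⁻⁶×76×700 = 1.186 mm and elastic change from P = 64900×700/(450×71×10³) = 1.422 mm; these oppose, so the net change is 0.236 mm (segment shortens).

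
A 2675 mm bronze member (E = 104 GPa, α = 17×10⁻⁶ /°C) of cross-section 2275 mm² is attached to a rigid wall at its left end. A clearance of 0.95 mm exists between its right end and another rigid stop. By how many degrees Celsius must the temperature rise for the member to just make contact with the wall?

Contact occurs when the free expansion equals the gap: αΔT L = 0.95 mm.
ΔT = 0.95 / (17×10⁻⁶ × 2675) = 20.89 °C.

ΔT ≈ 20.9 °C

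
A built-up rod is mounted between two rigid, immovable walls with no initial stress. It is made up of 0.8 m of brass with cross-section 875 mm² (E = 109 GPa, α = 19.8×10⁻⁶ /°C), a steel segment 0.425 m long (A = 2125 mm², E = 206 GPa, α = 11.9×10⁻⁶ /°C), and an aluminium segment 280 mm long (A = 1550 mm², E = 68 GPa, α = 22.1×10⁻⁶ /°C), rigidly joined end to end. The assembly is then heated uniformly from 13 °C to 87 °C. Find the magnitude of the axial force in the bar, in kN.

P ≈ 167 kN (compressive)

Free thermal expansion of the whole bar: Σ αᵢΔT Lᵢ = 19.8×10⁻⁶×74×800 + 11.9×10⁻⁶×74×425 + 22.1×10⁻⁶×74×280 = 2.004 mm.
Since the ends are fixed, an axial force P builds up, equal in every segment, with P · Σ Lᵢ/(AᵢEᵢ) = δ_free.
Σ Lᵢ/(AᵢEᵢ) = 800/(875×109×10³) + 425/(2125×206×10³) + 280/(1550×68×10³) = 1.202×10⁻⁵ mm/N.
Hence P = δ_free / Σ(L/AE) = 2.004/1.202×10⁻⁵ = 166.8 kN (compressive).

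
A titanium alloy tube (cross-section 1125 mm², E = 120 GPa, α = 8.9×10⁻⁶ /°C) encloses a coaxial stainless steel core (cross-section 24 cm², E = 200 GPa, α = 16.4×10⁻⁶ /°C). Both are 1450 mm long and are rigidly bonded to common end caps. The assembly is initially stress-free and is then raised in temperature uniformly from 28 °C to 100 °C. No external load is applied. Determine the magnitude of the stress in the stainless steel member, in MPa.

σ ≈ 23.7 MPa (compressive)

Both members must finish at the same length. With the larger α, the stainless steel tends to over-expand; the plates restrain it, putting the stainless steel in compression and the titanium alloy in tension. With no external load the two internal forces are equal and opposite, magnitude P.
Compatibility of the two members (thermal + elastic change equal): (α₁ − α₂)ΔT = P·[1/(A₁E₁) + 1/(A₂E₂)].
|α₁ − α₂|·ΔT = 7.5×10⁻⁶ × 72 = 0.00054.
1/(A₁E₁) + 1/(A₂E₂) = 1/(1125×120×10³) + 1/(2400×200×10³) = 9.491×10⁻⁹ N⁻¹.
P = 0.00054 / 9.491×10⁻⁹ = 56900 N = 56.9 kN.
σ_{stainless steel} = P/A₂ = 56900/2400 = 23.71 MPa, compressive.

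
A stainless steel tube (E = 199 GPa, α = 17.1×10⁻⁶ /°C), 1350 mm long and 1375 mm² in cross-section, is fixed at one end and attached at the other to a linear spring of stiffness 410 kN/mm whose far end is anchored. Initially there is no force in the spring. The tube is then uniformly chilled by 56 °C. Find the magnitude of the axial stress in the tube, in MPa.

If the spring were absent the tube would shorten by αΔT L = 17.1×10⁻⁶ × 56 × 1350 = 1.293 mm.
Let P be the tensile force in the spring. The tube extends elastically by PL/(AE) and the spring stretches by P/k; together these equal δ_free.
P [ L/(AE) + 1/k ] = δ_free → P [ 1350/(1375×199×10³) + 1/(410×10³) ] = 1.293.
P = 1.293 / 7.373×10⁻⁶ = 175300 N.
σ = P/A = 175300/1375 = 127.5 MPa.

σ ≈ 128 MPa (tensile)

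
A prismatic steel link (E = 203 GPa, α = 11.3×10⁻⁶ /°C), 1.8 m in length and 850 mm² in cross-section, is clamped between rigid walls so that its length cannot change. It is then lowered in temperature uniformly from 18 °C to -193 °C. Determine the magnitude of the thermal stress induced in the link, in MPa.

The supports are rigid, so the total axial strain is zero. The restrained thermal strain is ε = αΔT = 11.3×10⁻⁶ × 211 = 2384.3×10⁻⁶.
σ = EαΔT = 203×10³ × 11.3×10⁻⁶ × 211 = 484 MPa (tensile; the link is trying to contract).

σ ≈ 484 MPa (tensile)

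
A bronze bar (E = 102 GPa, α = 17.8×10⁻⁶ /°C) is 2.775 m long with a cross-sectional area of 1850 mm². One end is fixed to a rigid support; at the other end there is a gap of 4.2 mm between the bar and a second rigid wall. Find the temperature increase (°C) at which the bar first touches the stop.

The gap closes when αΔT L = 4.2 mm, since the bar is still unstressed at that instant.
ΔT = 4.2 / (17.8×10⁻⁶ × 2775) = 85.03 °C.

ΔT ≈ 85 °C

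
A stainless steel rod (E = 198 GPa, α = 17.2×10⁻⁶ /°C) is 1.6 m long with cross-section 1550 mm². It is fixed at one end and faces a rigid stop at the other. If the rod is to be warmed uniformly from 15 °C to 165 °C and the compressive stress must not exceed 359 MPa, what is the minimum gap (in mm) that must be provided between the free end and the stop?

Free expansion if unrestrained: δ_free = αΔT L = 17.2×10⁻⁶ × 150 × 1600 = 4.128 mm.
At the allowable stress the elastic shortening the wall may impose is σL/E = 359 × 1600 / (198×10³) = 2.901 mm.
So the gap has to take up the difference, g_min = δ_free − σL/E = 4.128 − 2.901 = 1.227 mm.

g ≈ 1.23 mm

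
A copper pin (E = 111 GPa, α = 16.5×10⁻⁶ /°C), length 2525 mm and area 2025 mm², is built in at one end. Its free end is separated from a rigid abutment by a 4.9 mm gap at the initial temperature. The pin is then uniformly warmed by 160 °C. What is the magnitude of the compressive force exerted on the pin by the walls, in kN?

P ≈ 157 kN

If the wall were absent the pin would grow by αΔT L = 16.5×10⁻⁶ × 160 × 2525 = 6.666 mm.
The gap closes (δ_free > 4.9 mm) and the wall then resists a further 6.666 − 4.9 = 1.766 mm of expansion.
So σ = E(δ_free − g)/L = 111×10³ × 1.766/2525 = 77.63 MPa.
P = σA = 77.63 × 2025 = 157.2 kN.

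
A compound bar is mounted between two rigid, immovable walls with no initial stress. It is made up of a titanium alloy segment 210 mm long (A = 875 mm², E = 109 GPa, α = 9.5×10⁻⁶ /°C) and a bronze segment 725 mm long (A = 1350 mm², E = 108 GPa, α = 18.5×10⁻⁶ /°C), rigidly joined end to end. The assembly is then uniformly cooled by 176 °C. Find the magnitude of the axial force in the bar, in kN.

If the supports were absent, the total length change would be Σ αᵢΔT Lᵢ = 9.5×10⁻⁶×176×210 + 18.5×10⁻⁶×176×725 = 2.712 mm.
Since the ends are fixed, an axial force P builds up, equal in every segment, with P · Σ Lᵢ/(AᵢEᵢ) = δ_free.
Σ Lᵢ/(AᵢEᵢ) = 210/(875×109×10³) + 725/(1350×108×10³) = 7.174×10⁻⁶ mm/N.
P = 2.712 / 7.174×10⁻⁶ = 378000 N = 378 kN, tensile.

P ≈ 378 kN (tensile)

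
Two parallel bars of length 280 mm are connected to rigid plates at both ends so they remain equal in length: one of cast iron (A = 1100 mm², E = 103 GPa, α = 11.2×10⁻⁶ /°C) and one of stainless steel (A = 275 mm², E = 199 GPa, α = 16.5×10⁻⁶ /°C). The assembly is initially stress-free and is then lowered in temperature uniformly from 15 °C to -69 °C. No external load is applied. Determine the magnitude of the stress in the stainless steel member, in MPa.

The stainless steel has the larger α, so on cooling it would change length more than the cast iron if both were free. The rigid plates force a common final length, so the stainless steel is put into tension and the cast iron into compression, with equal and opposite forces P (no external load).
Equating the net (thermal + elastic) strains gives |α₁ − α₂|·ΔT = P·[1/(A₁E₁) + 1/(A₂E₂)].
|α₁ − α₂|·ΔT = 5.3×10⁻⁶ × 84 = 0.0004452.
1/(A₁E₁) + 1/(A₂E₂) = 1/(1100×103×10³) + 1/(275×199×10³) = 2.71×10⁻⁸ N⁻¹.
P = 0.0004452 / 2.71×10⁻⁸ = 16430 N = 16.43 kN.
σ_{stainless steel} = P/A₂ = 16430/275 = 59.74 MPa, tensile.

σ ≈ 59.7 MPa (tensile)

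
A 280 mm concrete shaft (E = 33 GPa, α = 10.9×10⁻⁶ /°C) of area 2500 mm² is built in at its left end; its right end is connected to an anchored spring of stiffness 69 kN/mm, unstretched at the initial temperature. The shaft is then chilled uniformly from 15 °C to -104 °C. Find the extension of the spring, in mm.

If the spring were absent the shaft would shorten by αΔT L = 10.9×10⁻⁶ × 119 × 280 = 0.3632 mm.
With a force P in the spring, the elastic change of the shaft is PL/(AE) and that of the spring is P/k; compatibility requires their sum to equal δ_free.
P [ L/(AE) + 1/k ] = δ_free → P [ 280/(2500×33×10³) + 1/(69×10³) ] = 0.3632.
P = 0.3632 / 1.789×10⁻⁵ = 20300 N.
Spring extension = P/k = 20300/(69×10³) = 0.2943 mm.

δ ≈ 0.294 mm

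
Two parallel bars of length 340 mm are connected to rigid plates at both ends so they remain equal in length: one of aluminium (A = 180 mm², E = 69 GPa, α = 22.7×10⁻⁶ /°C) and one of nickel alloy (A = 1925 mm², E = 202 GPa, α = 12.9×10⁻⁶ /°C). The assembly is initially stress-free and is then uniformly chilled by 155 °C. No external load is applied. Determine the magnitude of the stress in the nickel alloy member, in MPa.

The aluminium has the larger α, so on cooling it would change length more than the nickel alloy if both were free. The rigid plates force a common final length, so the aluminium is put into tension and the nickel alloy into compression, with equal and opposite forces P (no external load).
Compatibility of the two members (thermal + elastic change equal): (α₁ − α₂)ΔT = P·[1/(A₁E₁) + 1/(A₂E₂)].
|α₁ − α₂|·ΔT = 9.8×10⁻⁶ × 155 = 0.001519.
1/(A₁E₁) + 1/(A₂E₂) = 1/(180×69×10³) + 1/(1925×202×10³) = 8.309×10⁻⁸ N⁻¹.
P = 0.001519 / 8.309×10⁻⁸ = 18280 N = 18.28 kN.
σ_{nickel alloy} = P/A₂ = 18280/1925 = 9.497 MPa, compressive.

σ ≈ 9.5 MPa (compressive)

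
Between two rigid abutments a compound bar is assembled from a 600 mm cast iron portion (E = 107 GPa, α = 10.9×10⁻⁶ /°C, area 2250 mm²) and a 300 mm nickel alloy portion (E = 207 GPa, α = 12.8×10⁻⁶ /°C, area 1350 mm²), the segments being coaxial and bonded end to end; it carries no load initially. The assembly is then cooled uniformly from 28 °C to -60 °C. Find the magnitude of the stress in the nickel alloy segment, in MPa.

Free thermal contraction of the whole bar: Σ αᵢΔT Lᵢ = 10.9×10⁻⁶×88×600 + 12.8×10⁻⁶×88×300 = 0.9134 mm.
Since the ends are fixed, an axial force P builds up, equal in every segment, with P · Σ Lᵢ/(AᵢEᵢ) = δ_free.
Σ Lᵢ/(AᵢEᵢ) = 600/(2250×107×10³) + 300/(1350×207×10³) = 3.566×10⁻⁶ mm/N.
P = 0.9134 / 3.566×10⁻⁶ = 256200 N = 256.2 kN, tensile.
σ_{nickel alloy} = P / A = 256200 / 1350 = 189.8 MPa.

σ ≈ 190 MPa (tensile)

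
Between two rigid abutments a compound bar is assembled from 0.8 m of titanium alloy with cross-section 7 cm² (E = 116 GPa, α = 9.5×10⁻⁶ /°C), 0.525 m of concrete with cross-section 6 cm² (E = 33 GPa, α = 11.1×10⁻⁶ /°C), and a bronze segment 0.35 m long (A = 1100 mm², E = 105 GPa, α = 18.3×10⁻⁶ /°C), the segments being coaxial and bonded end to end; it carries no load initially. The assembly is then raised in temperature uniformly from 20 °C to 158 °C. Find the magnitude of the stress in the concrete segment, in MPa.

Free thermal expansion of the whole bar: Σ αᵢΔT Lᵢ = 9.5×10⁻⁶×138×800 + 11.1×10⁻⁶×138×525 + 18.3×10⁻⁶×138×350 = 2.737 mm.
Since the ends are fixed, an axial force P builds up, equal in every segment, with P · Σ Lᵢ/(AᵢEᵢ) = δ_free.
Σ Lᵢ/(AᵢEᵢ) = 800/(700×116×10³) + 525/(600×33×10³) + 350/(1100×105×10³) = 3.94×10⁻⁵ mm/N.
Hence P = δ_free / Σ(L/AE) = 2.737/3.94×10⁻⁵ = 69.47 kN (compressive).
σ_{concrete} = P / A = 69470 / 600 = 115.8 MPa.

σ ≈ 116 MPa (compressive)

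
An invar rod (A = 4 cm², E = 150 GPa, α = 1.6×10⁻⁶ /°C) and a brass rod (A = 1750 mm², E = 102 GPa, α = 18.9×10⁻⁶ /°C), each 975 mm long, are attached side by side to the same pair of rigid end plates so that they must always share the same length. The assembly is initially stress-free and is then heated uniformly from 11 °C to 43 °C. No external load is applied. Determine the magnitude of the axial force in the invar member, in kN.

P ≈ 24.9 kN (tensile in the invar)

Equilibrium of a rigid end plate with no external load gives equal and opposite internal forces ±P in the two members. Since α_{brass} > α_{invar}, heating drives the brass into compression and the invar into tension.
Compatibility of the two members (thermal + elastic change equal): (α₁ − α₂)ΔT = P·[1/(A₁E₁) + 1/(A₂E₂)].
|α₁ − α₂|·ΔT = 17.3×10⁻⁶ × 32 = 0.0005536.
1/(A₁E₁) + 1/(A₂E₂) = 1/(400×150×10³) + 1/(1750×102×10³) = 2.227×10⁻⁸ N⁻¹.
P = 0.0005536 / 2.227×10⁻⁸ = 24860 N = 24.86 kN.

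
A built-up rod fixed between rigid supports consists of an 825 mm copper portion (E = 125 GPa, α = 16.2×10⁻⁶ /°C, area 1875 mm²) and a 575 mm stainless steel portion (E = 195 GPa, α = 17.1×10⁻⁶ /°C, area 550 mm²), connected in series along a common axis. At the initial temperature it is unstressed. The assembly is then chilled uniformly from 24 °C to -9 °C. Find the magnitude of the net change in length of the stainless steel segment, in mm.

|ΔL| ≈ 0.138 mm

If the supports were absent, the total length change would be Σ αᵢΔT Lᵢ = 16.2×10⁻⁶×33×825 + 17.1×10⁻⁶×33×575 = 0.7655 mm.
The walls prevent any net length change, so an axial force P (same in every segment) develops. Compatibility: P · Σ Lᵢ/(AᵢEᵢ) = δ_free.
Σ Lᵢ/(AᵢEᵢ) = 825/(1875×125×10³) + 575/(550×195×10³) = 8.881×10⁻⁶ mm/N.
P = 0.7655 / 8.881×10⁻⁶ = 86190 N = 86.19 kN, tensile.
For the stainless steel segment, free thermal change = 17.1×10⁻⁶×33×575 = 0.3245 mm and elastic change from P = 86190×575/(550×195×10³) = 0.4621 mm; these oppose, so the net change is 0.138 mm (segment lengthens).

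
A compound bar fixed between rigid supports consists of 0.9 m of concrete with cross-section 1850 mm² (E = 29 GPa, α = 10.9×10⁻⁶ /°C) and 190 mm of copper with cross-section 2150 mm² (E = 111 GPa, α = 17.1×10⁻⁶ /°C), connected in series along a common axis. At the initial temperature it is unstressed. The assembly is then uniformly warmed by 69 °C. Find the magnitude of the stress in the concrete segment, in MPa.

σ ≈ 27.7 MPa (compressive)

With the walls removed the bar would change length by δ_free = Σ αᵢΔT Lᵢ = 10.9×10⁻⁶×69×900 + 17.1×10⁻⁶×69×190 = 0.9011 mm.
The walls prevent any net length change, so an axial force P (same in every segment) develops. Compatibility: P · Σ Lᵢ/(AᵢEᵢ) = δ_free.
The series flexibility is Σ Lᵢ/(AᵢEᵢ) = 900/(1850×29×10³) + 190/(2150×111×10³) = 1.757×10⁻⁵ mm/N.
Hence P = δ_free / Σ(L/AE) = 0.9011/1.757×10⁻⁵ = 51.28 kN (compressive).
σ_{concrete} = P / A = 51280 / 1850 = 27.72 MPa.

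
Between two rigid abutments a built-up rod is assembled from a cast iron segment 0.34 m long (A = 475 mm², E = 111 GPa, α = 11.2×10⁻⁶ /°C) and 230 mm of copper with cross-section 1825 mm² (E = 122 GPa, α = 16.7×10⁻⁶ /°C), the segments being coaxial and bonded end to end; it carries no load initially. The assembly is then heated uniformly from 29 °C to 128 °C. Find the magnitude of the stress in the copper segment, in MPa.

With the walls removed the bar would change length by δ_free = Σ αᵢΔT Lᵢ = 11.2×10⁻⁶×99×340 + 16.7×10⁻⁶×99×230 = 0.7573 mm.
The rigid supports impose zero overall length change; the single axial force P common to all segments must satisfy P Σ Lᵢ/(AᵢEᵢ) = δ_free.
The series flexibility is Σ Lᵢ/(AᵢEᵢ) = 340/(475×111×10³) + 230/(1825×122×10³) = 7.482×10⁻⁶ mm/N.
So P = 0.7573 / 7.482×10⁻⁶ = 101.2 kN, compressive.
σ_{copper} = P / A = 101200 / 1825 = 55.46 MPa.

σ ≈ 55.5 MPa (compressive)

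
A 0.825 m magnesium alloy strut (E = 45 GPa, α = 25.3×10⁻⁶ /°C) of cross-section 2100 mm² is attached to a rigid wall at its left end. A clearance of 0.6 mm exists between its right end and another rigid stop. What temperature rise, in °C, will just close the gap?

The gap closes when αΔT L = 0.6 mm, since the strut is still unstressed at that instant.
ΔT = 0.6 / (25.3×10⁻⁶ × 825) = 28.75 °C.

ΔT ≈ 28.7 °C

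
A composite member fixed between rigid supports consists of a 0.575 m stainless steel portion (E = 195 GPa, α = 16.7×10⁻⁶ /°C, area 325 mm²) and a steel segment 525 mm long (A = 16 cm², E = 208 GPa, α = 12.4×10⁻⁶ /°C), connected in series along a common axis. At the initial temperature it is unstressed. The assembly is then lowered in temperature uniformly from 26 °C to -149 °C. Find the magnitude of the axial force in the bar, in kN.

With the walls removed the bar would change length by δ_free = Σ αᵢΔT Lᵢ = 16.7×10⁻⁶×175×575 + 12.4×10⁻⁶×175×525 = 2.82 mm.
The rigid supports impose zero overall length change; the single axial force P common to all segments must satisfy P Σ Lᵢ/(AᵢEᵢ) = δ_free.
Σ Lᵢ/(AᵢEᵢ) = 575/(325×195×10³) + 525/(1600×208×10³) = 1.065×10⁻⁵ mm/N.
Hence P = δ_free / Σ(L/AE) = 2.82/1.065×10⁻⁵ = 264.7 kN (tensile).

P ≈ 265 kN (tensile)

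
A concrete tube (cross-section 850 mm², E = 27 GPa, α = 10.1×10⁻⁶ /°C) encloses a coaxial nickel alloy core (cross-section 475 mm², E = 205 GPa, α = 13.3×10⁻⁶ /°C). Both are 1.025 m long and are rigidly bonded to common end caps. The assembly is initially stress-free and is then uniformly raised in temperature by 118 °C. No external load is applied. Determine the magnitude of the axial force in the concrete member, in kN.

P ≈ 7.01 kN (tensile in the concrete)

The nickel alloy has the larger α, so on heating it would change length more than the concrete if both were free. The rigid plates force a common final length, so the nickel alloy is put into compression and the concrete into tension, with equal and opposite forces P (no external load).
Compatibility of the two members (thermal + elastic change equal): (α₁ − α₂)ΔT = P·[1/(A₁E₁) + 1/(A₂E₂)].
|α₁ − α₂|·ΔT = 3.2×10⁻⁶ × 118 = 0.0003776.
1/(A₁E₁) + 1/(A₂E₂) = 1/(850×27×10³) + 1/(475×205×10³) = 5.384×10⁻⁸ N⁻¹.
So P = 0.0003776 / 5.384×10⁻⁸ = 7.013 kN.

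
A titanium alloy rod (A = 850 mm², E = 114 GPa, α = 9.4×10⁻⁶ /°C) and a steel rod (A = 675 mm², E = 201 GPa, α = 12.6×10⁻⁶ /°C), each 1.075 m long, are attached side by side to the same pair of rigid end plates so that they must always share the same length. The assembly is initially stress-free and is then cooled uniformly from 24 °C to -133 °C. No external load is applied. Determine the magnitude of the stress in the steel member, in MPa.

Both members must finish at the same length. With the larger α, the steel tends to over-contract; the plates restrain it, putting the steel in tension and the titanium alloy in compression. With no external load the two internal forces are equal and opposite, magnitude P.
Equating the net (thermal + elastic) strains gives |α₁ − α₂|·ΔT = P·[1/(A₁E₁) + 1/(A₂E₂)].
|α₁ − α₂|·ΔT = 3.2×10⁻⁶ × 157 = 0.0005024.
1/(A₁E₁) + 1/(A₂E₂) = 1/(850×114×10³) + 1/(675×201×10³) = 1.769×10⁻⁸ N⁻¹.
So P = 0.0005024 / 1.769×10⁻⁸ = 28.4 kN.
σ_{steel} = P/A₂ = 28400/675 = 42.07 MPa, tensile.

σ ≈ 42.1 MPa (tensile)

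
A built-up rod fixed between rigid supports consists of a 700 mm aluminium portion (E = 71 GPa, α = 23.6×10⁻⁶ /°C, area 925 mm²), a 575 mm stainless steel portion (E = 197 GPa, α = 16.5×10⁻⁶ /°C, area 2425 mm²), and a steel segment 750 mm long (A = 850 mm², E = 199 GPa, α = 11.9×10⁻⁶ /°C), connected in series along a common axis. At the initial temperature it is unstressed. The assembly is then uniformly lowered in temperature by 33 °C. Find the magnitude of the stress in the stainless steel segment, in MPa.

σ ≈ 29.2 MPa (tensile)

With the walls removed the bar would change length by δ_free = Σ αᵢΔT Lᵢ = 23.6×10⁻⁶×33×700 + 16.5×10⁻⁶×33×575 + 11.9×10⁻⁶×33×750 = 1.153 mm.
The walls prevent any net length change, so an axial force P (same in every segment) develops. Compatibility: P · Σ Lᵢ/(AᵢEᵢ) = δ_free.
The series flexibility is Σ Lᵢ/(AᵢEᵢ) = 700/(925×71×10³) + 575/(2425×197×10³) + 750/(850×199×10³) = 1.63×10⁻⁵ mm/N.
Hence P = δ_free / Σ(L/AE) = 1.153/1.63×10⁻⁵ = 70.74 kN (tensile).
σ_{stainless steel} = P / A = 70740 / 2425 = 29.17 MPa.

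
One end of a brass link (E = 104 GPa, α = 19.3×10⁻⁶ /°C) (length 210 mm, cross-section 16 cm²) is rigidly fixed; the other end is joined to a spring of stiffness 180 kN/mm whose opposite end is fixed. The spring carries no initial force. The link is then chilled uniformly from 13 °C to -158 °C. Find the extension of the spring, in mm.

If the spring were absent the link would shorten by αΔT L = 19.3×10⁻⁶ × 171 × 210 = 0.6931 mm.
With a force P in the spring, the elastic change of the link is PL/(AE) and that of the spring is P/k; compatibility requires their sum to equal δ_free.
P [ L/(AE) + 1/k ] = δ_free → P [ 210/(1600×104×10³) + 1/(180×10³) ] = 0.6931.
P = 0.6931 / 6.818×10⁻⁶ = 101700 N.
Spring extension = P/k = 101700/(180×10³) = 0.5648 mm.

δ ≈ 0.565 mm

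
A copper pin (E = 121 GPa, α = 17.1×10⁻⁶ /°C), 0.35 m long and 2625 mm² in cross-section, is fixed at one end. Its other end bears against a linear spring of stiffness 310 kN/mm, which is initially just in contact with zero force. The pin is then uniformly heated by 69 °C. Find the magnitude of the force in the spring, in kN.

The unrestrained thermal change is αΔT L = 17.1×10⁻⁶ × 69 × 350 = 0.413 mm.
With a force P in the spring, the elastic change of the pin is PL/(AE) and that of the spring is P/k; compatibility requires their sum to equal δ_free.
So P = δ_free / [L/(AE) + 1/k] = 0.413 / [ 350/(2625×121×10³) + 1/(310×10³) ].
P = 0.413 / 4.328×10⁻⁶ = 95420 N.

P ≈ 95.4 kN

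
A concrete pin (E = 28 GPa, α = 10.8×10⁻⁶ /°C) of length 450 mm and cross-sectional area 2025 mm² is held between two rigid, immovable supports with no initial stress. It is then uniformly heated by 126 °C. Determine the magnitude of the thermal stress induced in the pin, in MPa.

σ ≈ 38.1 MPa (compressive)

With length fixed, the mechanical strain must cancel the thermal strain αΔT = 10.8×10⁻⁶ × 126 = 1360.8×10⁻⁶.
Hence σ = E·αΔT = 28×10³ × 1360.8×10⁻⁶ = 38.1 MPa, compressive.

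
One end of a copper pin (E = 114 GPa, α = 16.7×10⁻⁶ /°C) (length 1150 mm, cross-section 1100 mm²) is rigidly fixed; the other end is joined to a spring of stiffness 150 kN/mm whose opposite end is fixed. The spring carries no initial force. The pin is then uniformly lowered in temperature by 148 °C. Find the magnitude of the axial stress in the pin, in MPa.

Free thermal contraction: δ_free = αΔT L = 16.7×10⁻⁶ × 148 × 1150 = 2.842 mm.
Let P be the tensile force in the spring. The pin extends elastically by PL/(AE) and the spring stretches by P/k; together these equal δ_free.
So P = δ_free / [L/(AE) + 1/k] = 2.842 / [ 1150/(1100×114×10³) + 1/(150×10³) ].
P = 2.842 / 1.584×10⁻⁵ = 179500 N.
σ = P/A = 179500/1100 = 163.2 MPa.

σ ≈ 163 MPa (tensile)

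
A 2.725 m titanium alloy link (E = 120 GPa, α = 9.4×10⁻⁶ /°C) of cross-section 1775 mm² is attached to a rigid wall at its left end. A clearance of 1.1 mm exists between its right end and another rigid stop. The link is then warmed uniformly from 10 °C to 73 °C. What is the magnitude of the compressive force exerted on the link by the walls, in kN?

If the wall were absent the link would grow by αΔT L = 9.4×10⁻⁶ × 63 × 2725 = 1.614 mm.
This exceeds the 1.1 mm gap, so the wall pushes back. The portion of expansion that must be recovered elastically is δ_free − gap = 1.614 − 1.1 = 0.5137 mm.
So σ = E(δ_free − g)/L = 120×10³ × 0.5137/2725 = 22.62 MPa.
P = σA = 22.62 × 1775 = 40.16 kN.

P ≈ 40.2 kN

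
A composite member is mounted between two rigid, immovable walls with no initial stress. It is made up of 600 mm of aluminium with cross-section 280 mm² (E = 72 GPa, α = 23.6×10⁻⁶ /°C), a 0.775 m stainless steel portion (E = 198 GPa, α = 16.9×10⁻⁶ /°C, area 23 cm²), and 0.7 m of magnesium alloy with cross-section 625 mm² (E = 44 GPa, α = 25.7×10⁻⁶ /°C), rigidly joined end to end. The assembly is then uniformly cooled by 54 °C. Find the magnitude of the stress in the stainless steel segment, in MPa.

With the walls removed the bar would change length by δ_free = Σ αᵢΔT Lᵢ = 23.6×10⁻⁶×54×600 + 16.9×10⁻⁶×54×775 + 25.7×10⁻⁶×54×700 = 2.443 mm.
Since the ends are fixed, an axial force P builds up, equal in every segment, with P · Σ Lᵢ/(AᵢEᵢ) = δ_free.
Σ Lᵢ/(AᵢEᵢ) = 600/(280×72×10³) + 775/(2300×198×10³) + 700/(625×44×10³) = 5.692×10⁻⁵ mm/N.
P = 2.443 / 5.692×10⁻⁵ = 42930 N = 42.93 kN, tensile.
σ_{stainless steel} = P / A = 42930 / 2300 = 18.66 MPa.

σ ≈ 18.7 MPa (tensile)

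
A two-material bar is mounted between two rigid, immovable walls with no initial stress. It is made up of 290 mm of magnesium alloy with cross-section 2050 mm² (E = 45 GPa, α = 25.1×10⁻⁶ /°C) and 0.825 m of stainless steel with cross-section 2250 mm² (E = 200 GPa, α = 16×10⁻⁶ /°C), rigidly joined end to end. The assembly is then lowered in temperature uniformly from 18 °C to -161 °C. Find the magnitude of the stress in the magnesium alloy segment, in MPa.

Free thermal contraction of the whole bar: Σ αᵢΔT Lᵢ = 25.1×10⁻⁶×179×290 + 16×10⁻⁶×179×825 = 3.666 mm.
The walls prevent any net length change, so an axial force P (same in every segment) develops. Compatibility: P · Σ Lᵢ/(AᵢEᵢ) = δ_free.
The series flexibility is Σ Lᵢ/(AᵢEᵢ) = 290/(2050×45×10³) + 825/(2250×200×10³) = 4.977×10⁻⁶ mm/N.
So P = 3.666 / 4.977×10⁻⁶ = 736.5 kN, tensile.
σ_{magnesium alloy} = P / A = 736500 / 2050 = 359.3 MPa.

σ ≈ 359 MPa (tensile)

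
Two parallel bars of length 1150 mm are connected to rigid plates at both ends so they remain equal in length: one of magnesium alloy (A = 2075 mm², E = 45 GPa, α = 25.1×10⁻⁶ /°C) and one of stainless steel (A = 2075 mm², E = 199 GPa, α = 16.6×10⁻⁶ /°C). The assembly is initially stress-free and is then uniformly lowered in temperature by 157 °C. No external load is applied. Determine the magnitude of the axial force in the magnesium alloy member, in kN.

Both members must finish at the same length. With the larger α, the magnesium alloy tends to over-contract; the plates restrain it, putting the magnesium alloy in tension and the stainless steel in compression. With no external load the two internal forces are equal and opposite, magnitude P.
Compatibility of the two members (thermal + elastic change equal): (α₁ − α₂)ΔT = P·[1/(A₁E₁) + 1/(A₂E₂)].
|α₁ − α₂|·ΔT = 8.5×10⁻⁶ × 157 = 0.001334.
1/(A₁E₁) + 1/(A₂E₂) = 1/(2075×45×10³) + 1/(2075×199×10³) = 1.313×10⁻⁸ N⁻¹.
So P = 0.001334 / 1.313×10⁻⁸ = 101.6 kN.

P ≈ 102 kN (tensile in the magnesium alloy)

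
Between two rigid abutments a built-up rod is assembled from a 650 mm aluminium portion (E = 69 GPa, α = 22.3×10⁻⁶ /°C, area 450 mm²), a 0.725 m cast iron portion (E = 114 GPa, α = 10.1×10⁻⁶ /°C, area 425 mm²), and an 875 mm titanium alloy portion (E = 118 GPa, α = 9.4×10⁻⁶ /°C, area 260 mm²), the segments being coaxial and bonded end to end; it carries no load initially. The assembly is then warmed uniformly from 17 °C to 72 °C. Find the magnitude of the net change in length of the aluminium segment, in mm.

|ΔL| ≈ 0.26 mm

If the supports were absent, the total length change would be Σ αᵢΔT Lᵢ = 22.3×10⁻⁶×55×650 + 10.1×10⁻⁶×55×725 + 9.4×10⁻⁶×55×875 = 1.652 mm.
The rigid supports impose zero overall length change; the single axial force P common to all segments must satisfy P Σ Lᵢ/(AᵢEᵢ) = δ_free.
The series flexibility is Σ Lᵢ/(AᵢEᵢ) = 650/(450×69×10³) + 725/(425×114×10³) + 875/(260×118×10³) = 6.442×10⁻⁵ mm/N.
So P = 1.652 / 6.442×10⁻⁵ = 25.65 kN, compressive.
For the aluminium segment, free thermal change = 22.3×10⁻⁶×55×650 = 0.7972 mm and elastic change from P = 25650×650/(450×69×10³) = 0.537 mm; these oppose, so the net change is 0.26 mm (segment lengthens).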